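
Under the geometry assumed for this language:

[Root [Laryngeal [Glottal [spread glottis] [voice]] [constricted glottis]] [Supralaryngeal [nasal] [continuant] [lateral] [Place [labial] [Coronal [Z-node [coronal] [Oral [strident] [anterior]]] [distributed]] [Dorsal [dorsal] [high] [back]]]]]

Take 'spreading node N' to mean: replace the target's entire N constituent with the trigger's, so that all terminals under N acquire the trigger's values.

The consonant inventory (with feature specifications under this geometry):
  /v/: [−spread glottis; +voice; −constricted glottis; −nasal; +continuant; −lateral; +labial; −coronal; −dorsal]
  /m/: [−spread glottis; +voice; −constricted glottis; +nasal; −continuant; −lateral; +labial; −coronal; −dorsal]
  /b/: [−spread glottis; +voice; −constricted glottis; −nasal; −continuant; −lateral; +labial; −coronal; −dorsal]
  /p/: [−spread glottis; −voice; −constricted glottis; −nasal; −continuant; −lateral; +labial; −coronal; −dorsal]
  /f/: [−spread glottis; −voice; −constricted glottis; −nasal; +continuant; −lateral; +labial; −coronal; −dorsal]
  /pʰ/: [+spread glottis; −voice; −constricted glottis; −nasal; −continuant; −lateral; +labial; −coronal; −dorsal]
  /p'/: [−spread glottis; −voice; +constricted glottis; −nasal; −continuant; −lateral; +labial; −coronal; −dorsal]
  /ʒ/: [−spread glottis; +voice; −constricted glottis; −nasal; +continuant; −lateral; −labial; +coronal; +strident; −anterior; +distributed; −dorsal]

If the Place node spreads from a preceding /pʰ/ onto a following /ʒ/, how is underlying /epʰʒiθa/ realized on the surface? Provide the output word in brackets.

Terminals under Place in this geometry: [labial], [coronal], [strident], [anterior], [distributed], [dorsal], [high], [back].
The target acquires /pʰ/'s values for everything under Place — [+labial], [−coronal], [−dorsal] — while keeping its own [spread glottis], [voice], [constricted glottis], ….
Among the inventory, only /v/ has exactly this specification, giving the surface form [epʰviθa].

[epʰviθa]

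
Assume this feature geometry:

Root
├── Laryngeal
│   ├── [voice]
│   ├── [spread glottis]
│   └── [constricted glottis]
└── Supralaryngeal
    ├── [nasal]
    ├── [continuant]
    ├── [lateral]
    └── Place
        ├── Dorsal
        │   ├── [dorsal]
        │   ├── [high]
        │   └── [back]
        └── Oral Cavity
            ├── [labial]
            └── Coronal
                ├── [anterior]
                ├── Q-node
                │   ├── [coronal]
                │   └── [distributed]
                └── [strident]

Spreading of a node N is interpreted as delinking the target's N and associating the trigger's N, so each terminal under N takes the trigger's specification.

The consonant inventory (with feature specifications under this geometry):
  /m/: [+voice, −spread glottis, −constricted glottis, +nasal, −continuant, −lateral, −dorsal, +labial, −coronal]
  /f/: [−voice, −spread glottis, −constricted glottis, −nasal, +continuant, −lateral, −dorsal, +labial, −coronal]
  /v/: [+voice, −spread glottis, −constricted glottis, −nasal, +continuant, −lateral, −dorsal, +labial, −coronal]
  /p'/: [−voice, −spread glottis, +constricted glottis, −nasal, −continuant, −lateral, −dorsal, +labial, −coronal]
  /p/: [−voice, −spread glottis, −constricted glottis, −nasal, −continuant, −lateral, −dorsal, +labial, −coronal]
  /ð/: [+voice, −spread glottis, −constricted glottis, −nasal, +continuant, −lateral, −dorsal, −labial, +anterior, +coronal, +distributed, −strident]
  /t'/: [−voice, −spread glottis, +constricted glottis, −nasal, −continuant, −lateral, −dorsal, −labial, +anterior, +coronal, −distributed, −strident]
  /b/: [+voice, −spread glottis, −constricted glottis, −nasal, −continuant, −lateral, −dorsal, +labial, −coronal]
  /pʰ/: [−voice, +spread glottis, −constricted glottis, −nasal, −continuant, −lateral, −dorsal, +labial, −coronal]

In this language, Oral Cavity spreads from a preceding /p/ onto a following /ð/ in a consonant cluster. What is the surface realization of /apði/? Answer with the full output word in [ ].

Oral Cavity immediately or transitively dominates [labial], [anterior], [coronal], [distributed], [strident].
Spreading Oral Cavity from /p/ onto /ð/ replaces those values with /p/'s: [+labial], [−coronal]. Features outside Oral Cavity ([voice], [spread glottis], [constricted glottis], …) stay as in /ð/.
The resulting bundle matches /v/ in the inventory; substituting it for /ð/ gives [apvi].

[apvi]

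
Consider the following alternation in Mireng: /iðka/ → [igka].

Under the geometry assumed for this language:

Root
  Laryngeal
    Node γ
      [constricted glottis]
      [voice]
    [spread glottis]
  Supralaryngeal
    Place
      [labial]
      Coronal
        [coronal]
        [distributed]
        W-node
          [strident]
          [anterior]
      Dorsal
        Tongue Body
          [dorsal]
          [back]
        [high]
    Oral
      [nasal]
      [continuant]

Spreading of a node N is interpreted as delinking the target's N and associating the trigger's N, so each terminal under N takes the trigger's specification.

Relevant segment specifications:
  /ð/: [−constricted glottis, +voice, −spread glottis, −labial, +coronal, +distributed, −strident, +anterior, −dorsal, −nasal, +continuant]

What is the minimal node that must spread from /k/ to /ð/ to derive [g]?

/ð/ and [g] differ in [continuant], [coronal], [anterior], [distributed], [strident], [dorsal], [high], [back]; every other specified feature is identical.
In this geometry the lowest node dominating all of them is Supralaryngeal: every daughter of Supralaryngeal dominates only a proper subset, so no lower node suffices.
If Supralaryngeal spreads, every terminal under it takes /k/'s value, producing [g] as observed.
Since [voice] is preserved even though /k/ disagrees there, no node above Supralaryngeal spread.

Supralaryngeal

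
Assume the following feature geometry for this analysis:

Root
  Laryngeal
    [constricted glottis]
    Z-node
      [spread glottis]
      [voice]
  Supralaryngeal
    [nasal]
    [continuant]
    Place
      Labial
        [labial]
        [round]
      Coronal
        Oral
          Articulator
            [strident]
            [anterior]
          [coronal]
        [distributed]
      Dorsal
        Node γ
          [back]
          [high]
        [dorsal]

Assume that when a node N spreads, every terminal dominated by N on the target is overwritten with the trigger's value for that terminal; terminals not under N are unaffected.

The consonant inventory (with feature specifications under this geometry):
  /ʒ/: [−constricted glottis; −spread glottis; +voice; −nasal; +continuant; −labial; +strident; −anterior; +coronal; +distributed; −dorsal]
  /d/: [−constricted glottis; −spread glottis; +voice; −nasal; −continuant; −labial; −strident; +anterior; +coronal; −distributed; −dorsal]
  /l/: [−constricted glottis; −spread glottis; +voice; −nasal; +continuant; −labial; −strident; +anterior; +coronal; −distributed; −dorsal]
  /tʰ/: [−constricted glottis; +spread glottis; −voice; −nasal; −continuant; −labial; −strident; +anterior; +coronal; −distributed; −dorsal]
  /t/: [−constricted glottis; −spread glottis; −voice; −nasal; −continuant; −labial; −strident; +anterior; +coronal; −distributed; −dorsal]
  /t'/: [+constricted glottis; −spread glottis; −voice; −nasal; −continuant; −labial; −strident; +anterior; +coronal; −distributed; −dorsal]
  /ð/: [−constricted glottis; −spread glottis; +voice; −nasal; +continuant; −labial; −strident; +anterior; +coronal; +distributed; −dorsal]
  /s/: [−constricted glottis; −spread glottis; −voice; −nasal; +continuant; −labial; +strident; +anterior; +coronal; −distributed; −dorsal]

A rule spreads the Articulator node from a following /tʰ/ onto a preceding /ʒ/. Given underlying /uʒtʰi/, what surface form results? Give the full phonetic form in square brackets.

[uðtʰi]

Terminals under Articulator in this geometry: [strident], [anterior].
Spreading Articulator from /tʰ/ onto /ʒ/ replaces those values with /tʰ/'s: [−strident], [+anterior]. Features outside Articulator ([constricted glottis], [spread glottis], [voice], …) stay as in /ʒ/.
The resulting bundle matches /ð/ in the inventory; substituting it for /ʒ/ gives [uðtʰi].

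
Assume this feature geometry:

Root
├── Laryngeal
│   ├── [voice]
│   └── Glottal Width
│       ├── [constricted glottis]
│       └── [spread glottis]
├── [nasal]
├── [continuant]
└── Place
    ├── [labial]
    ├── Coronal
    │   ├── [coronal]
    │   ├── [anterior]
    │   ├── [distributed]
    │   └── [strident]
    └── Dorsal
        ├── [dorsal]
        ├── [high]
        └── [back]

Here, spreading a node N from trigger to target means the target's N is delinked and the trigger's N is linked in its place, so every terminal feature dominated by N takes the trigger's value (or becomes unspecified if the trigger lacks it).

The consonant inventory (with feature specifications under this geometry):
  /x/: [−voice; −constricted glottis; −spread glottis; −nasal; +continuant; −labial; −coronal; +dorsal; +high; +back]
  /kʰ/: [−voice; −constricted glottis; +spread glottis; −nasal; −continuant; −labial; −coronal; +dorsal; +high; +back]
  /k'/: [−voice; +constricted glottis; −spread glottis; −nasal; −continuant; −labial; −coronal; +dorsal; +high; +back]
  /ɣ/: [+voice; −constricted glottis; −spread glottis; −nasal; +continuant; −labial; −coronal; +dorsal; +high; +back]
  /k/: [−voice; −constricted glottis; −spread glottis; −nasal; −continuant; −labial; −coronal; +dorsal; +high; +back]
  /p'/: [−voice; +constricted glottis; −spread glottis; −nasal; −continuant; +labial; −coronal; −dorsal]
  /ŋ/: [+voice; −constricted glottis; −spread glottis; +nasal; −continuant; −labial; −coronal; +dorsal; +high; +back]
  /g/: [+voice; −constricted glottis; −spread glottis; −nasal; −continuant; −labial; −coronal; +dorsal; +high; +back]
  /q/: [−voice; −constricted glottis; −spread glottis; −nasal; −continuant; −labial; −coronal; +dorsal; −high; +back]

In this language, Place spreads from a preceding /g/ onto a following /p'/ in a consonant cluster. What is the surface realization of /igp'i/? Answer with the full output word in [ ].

The Place node dominates the terminals [labial], [coronal], [anterior], [distributed], [strident], [dorsal], [high], [back].
Spreading Place from /g/ onto /p'/ replaces those values with /g/'s: [−labial], [−coronal], [+dorsal], [+high], [+back]. Features outside Place ([voice], [constricted glottis], [spread glottis], …) stay as in /p'/.
The resulting bundle matches /k'/ in the inventory; substituting it for /p'/ gives [igk'i].

[igk'i]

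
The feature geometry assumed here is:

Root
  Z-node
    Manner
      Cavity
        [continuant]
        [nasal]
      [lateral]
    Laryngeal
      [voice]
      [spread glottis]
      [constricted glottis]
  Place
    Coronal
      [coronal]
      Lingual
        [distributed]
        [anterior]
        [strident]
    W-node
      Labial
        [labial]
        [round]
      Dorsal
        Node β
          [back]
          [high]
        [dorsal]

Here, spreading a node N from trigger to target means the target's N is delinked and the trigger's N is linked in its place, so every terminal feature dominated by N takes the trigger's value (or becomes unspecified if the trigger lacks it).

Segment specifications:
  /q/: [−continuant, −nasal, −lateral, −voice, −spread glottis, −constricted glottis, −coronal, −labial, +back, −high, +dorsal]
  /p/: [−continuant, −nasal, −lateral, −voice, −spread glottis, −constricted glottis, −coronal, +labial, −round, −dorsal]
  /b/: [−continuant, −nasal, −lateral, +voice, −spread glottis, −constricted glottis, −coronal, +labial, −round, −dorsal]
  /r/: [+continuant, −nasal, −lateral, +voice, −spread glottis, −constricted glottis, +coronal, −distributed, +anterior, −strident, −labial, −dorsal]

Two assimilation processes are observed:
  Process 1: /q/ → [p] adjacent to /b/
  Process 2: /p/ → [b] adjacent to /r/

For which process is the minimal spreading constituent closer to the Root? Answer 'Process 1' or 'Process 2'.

Process 1: the features that change are [labial], [round], [dorsal], [high], [back]; the minimal node is W-node (depth 2).
Process 2: the feature that changes is [voice]; the minimal node is [voice] (depth 3).
W-node is closer to Root than [voice], so Process 1 spreads the higher node.

Process 1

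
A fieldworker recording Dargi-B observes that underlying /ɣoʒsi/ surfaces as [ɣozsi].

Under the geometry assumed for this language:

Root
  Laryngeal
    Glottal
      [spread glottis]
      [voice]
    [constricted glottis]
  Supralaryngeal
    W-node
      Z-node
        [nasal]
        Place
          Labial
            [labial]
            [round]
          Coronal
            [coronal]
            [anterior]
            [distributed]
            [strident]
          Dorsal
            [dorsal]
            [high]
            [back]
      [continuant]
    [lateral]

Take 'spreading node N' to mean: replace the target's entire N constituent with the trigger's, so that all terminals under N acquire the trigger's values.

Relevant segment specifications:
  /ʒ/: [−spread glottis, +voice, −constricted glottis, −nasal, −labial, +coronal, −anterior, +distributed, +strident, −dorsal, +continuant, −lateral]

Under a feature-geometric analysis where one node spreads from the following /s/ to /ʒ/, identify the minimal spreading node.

Feature comparison: [anterior], [distributed] differ between /ʒ/ and [z]; the remaining terminals match.
The smallest constituent containing every changed terminal is Coronal — each of its daughters lacks at least one of the affected features.
If Coronal spreads, every terminal under it takes /s/'s value, producing [z] as observed.
[voice] stays as in /ʒ/ although /s/ differs there, so no node dominating it spread; among the remaining candidates Coronal is the lowest that derives the output.

Coronal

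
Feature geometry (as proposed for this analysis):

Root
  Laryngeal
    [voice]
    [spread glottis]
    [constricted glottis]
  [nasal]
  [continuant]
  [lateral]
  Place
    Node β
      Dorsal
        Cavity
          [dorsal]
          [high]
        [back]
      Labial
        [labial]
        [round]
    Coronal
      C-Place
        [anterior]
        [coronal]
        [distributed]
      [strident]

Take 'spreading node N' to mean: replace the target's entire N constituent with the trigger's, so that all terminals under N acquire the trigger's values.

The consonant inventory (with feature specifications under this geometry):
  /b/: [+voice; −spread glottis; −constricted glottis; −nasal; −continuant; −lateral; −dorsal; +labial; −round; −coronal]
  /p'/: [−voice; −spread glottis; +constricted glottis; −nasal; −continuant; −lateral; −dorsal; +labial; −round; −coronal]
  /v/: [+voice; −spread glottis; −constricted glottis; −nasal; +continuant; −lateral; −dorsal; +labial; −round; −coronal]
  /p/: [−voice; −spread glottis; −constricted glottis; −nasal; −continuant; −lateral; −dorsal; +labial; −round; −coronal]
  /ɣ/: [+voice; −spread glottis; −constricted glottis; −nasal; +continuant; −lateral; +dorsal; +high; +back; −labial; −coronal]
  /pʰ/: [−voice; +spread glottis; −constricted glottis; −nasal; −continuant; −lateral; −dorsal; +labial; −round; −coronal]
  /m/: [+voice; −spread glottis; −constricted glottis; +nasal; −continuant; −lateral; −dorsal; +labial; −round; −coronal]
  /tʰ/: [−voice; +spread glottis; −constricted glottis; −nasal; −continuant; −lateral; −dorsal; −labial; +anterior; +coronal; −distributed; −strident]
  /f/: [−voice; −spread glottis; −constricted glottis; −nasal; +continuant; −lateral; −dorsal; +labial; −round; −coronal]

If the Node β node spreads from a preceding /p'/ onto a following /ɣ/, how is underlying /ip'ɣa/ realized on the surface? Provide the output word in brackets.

The Node β node dominates the terminals [dorsal], [high], [back], [labial], [round].
After delinking /ɣ/'s Node β and linking /p'/'s, the affected terminals become [−dorsal], [+labial], [−round]; [voice], [spread glottis], [constricted glottis], … (outside Node β) are retained from /ɣ/.
This feature bundle is that of [v], so /ip'ɣa/ surfaces as [ip'va].

[ip'va]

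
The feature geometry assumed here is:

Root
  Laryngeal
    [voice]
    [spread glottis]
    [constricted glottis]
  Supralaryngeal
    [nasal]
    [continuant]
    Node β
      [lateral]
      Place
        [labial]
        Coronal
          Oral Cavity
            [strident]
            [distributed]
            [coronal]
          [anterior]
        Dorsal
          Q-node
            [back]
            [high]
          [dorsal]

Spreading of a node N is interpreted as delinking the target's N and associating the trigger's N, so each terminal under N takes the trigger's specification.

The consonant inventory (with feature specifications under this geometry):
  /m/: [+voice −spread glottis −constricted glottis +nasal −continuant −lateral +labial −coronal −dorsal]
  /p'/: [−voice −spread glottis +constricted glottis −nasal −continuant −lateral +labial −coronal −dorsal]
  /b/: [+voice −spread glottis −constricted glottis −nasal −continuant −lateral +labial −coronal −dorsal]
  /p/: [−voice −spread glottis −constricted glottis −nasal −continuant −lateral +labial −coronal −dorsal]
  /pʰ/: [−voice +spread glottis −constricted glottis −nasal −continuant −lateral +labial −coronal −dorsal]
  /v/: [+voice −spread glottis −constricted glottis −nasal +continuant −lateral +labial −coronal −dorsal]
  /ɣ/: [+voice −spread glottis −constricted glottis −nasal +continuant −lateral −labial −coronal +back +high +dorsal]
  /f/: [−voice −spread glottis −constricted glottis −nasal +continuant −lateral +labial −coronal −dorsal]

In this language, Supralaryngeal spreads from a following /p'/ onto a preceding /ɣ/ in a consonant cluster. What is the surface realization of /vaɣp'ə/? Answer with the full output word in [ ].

Supralaryngeal immediately or transitively dominates [nasal], [continuant], [lateral], [labial], [strident], [distributed], [coronal], [anterior], [back], [high], [dorsal].
After delinking /ɣ/'s Supralaryngeal and linking /p'/'s, the affected terminals become [−nasal], [−continuant], [−lateral], [+labial], [−coronal], [−dorsal]; [voice], [spread glottis], [constricted glottis] (outside Supralaryngeal) are retained from /ɣ/.
Among the inventory, only /b/ has exactly this specification, giving the surface form [vabp'ə].

[vabp'ə]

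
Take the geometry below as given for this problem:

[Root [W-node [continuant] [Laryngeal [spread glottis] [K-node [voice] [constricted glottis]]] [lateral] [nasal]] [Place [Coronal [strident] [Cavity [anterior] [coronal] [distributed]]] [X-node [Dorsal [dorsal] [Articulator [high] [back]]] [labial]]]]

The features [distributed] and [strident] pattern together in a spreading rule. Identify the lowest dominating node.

Coronal

[distributed] lies under Cavity (below Place).
[strident]: Root → Place → Coronal → [strident].
The lowest node appearing on every path is Coronal; each proper daughter of Coronal fails to dominate at least one of the listed features.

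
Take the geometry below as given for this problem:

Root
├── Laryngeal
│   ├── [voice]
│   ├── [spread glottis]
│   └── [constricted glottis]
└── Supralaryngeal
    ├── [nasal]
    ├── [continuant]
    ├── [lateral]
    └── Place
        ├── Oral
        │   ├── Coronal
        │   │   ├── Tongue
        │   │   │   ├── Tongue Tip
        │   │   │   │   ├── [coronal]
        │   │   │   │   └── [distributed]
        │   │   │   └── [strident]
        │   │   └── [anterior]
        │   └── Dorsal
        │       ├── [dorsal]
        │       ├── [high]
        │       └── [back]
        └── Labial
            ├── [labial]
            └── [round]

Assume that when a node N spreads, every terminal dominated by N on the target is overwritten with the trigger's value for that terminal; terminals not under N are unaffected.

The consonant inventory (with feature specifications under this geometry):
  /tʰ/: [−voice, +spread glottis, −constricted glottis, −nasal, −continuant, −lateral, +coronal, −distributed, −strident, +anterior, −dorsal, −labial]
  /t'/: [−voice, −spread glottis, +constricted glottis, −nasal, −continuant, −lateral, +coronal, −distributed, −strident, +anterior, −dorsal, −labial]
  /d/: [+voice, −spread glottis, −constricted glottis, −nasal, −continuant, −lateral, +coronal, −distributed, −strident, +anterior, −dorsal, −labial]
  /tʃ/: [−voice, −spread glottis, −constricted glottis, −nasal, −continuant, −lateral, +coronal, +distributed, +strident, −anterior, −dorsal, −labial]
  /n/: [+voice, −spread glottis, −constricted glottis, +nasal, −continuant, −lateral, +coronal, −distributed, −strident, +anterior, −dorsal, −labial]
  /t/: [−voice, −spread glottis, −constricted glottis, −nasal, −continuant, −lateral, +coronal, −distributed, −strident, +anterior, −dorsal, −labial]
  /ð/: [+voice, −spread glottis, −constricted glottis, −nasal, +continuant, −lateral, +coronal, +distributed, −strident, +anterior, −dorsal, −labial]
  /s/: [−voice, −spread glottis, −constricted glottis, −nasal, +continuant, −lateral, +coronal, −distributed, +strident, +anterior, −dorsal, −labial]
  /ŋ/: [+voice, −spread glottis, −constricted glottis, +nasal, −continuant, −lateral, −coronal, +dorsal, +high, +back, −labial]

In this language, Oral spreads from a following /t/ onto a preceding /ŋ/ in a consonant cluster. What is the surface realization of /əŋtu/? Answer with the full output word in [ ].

Oral immediately or transitively dominates [coronal], [distributed], [strident], [anterior], [dorsal], [high], [back].
Spreading Oral from /t/ onto /ŋ/ replaces those values with /t/'s: [+coronal], [−distributed], [−strident], [+anterior], [−dorsal]. Features outside Oral ([voice], [spread glottis], [constricted glottis], …) stay as in /ŋ/.
The resulting bundle matches /n/ in the inventory; substituting it for /ŋ/ gives [əntu].

[əntu]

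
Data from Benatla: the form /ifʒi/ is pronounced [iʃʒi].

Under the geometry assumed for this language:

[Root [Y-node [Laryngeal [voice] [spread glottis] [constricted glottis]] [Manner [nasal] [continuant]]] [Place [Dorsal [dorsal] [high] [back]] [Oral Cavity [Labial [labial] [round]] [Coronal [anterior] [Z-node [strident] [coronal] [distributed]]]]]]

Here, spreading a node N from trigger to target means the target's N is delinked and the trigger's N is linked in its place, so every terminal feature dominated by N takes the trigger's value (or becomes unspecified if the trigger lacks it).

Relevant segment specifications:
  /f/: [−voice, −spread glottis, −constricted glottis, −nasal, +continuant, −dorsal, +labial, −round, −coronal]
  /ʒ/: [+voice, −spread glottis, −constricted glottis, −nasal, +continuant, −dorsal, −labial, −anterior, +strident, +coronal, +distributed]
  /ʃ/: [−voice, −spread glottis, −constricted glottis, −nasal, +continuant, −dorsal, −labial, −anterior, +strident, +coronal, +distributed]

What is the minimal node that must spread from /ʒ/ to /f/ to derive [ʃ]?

Oral Cavity

Comparing /f/ with its surface form [ʃ], the features that change are [labial], [round], [coronal], [anterior], [distributed], [strident].
The smallest constituent containing every changed terminal is Oral Cavity — each of its daughters lacks at least one of the affected features.
If Oral Cavity spreads, every terminal under it takes /ʒ/'s value, producing [ʃ] as observed.
[voice], a feature on which the two segments disagree outside Oral Cavity, is unchanged — nothing dominating it spread, and Oral Cavity is the minimal sufficient constituent.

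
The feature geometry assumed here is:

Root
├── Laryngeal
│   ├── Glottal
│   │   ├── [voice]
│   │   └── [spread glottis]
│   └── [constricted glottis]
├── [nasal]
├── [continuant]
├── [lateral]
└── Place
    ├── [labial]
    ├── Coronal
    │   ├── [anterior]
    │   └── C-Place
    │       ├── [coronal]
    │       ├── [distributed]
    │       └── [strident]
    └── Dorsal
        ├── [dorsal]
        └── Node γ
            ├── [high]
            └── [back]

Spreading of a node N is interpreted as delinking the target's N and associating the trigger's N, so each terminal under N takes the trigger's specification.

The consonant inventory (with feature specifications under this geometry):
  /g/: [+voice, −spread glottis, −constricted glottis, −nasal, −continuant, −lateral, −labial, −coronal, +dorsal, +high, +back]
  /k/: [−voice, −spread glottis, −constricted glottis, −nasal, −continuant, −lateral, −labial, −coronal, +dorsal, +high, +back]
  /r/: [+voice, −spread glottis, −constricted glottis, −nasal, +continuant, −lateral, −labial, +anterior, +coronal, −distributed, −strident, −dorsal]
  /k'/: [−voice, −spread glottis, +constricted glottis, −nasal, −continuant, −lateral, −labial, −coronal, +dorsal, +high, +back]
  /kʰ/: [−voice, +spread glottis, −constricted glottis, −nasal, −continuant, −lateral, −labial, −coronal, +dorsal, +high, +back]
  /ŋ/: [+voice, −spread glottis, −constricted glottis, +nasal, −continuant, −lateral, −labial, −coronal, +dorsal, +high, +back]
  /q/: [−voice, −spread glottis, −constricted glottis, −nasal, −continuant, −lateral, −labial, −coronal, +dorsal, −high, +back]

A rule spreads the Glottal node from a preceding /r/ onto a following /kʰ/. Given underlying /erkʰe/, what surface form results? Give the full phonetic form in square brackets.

Glottal immediately or transitively dominates [voice], [spread glottis].
The target acquires /r/'s values for everything under Glottal — [+voice], [−spread glottis] — while keeping its own [constricted glottis], [nasal], [continuant], ….
This feature bundle is that of [g], so /erkʰe/ surfaces as [erge].

[erge]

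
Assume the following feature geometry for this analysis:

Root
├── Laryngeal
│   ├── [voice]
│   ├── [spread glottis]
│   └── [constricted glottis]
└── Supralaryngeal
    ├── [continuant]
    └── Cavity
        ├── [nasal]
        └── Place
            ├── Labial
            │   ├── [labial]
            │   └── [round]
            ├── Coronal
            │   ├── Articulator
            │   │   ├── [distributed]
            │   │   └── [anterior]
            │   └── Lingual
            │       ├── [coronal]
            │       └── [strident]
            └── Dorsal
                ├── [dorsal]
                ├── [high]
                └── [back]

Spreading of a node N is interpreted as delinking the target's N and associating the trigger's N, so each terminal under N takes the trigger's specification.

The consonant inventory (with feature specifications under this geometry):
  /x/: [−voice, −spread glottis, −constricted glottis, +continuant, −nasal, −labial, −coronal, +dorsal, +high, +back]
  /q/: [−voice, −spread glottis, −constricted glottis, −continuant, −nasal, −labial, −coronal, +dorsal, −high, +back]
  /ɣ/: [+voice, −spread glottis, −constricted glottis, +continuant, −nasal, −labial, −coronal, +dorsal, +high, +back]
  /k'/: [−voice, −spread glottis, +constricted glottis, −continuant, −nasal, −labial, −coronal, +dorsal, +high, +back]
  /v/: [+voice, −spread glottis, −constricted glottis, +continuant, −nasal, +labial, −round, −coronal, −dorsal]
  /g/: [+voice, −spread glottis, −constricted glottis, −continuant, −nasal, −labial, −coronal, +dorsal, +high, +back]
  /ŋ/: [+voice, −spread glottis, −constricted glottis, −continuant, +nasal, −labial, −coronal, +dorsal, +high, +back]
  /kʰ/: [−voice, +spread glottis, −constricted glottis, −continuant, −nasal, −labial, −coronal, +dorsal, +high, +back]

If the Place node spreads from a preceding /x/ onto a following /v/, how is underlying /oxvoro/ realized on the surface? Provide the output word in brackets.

Place immediately or transitively dominates [labial], [round], [distributed], [anterior], [coronal], [strident], [dorsal], [high], [back].
Spreading Place from /x/ onto /v/ replaces those values with /x/'s: [−labial], [−coronal], [+dorsal], [+high], [+back]. Features outside Place ([voice], [spread glottis], [constricted glottis], …) stay as in /v/.
This feature bundle is that of [ɣ], so /oxvoro/ surfaces as [oxɣoro].

[oxɣoro]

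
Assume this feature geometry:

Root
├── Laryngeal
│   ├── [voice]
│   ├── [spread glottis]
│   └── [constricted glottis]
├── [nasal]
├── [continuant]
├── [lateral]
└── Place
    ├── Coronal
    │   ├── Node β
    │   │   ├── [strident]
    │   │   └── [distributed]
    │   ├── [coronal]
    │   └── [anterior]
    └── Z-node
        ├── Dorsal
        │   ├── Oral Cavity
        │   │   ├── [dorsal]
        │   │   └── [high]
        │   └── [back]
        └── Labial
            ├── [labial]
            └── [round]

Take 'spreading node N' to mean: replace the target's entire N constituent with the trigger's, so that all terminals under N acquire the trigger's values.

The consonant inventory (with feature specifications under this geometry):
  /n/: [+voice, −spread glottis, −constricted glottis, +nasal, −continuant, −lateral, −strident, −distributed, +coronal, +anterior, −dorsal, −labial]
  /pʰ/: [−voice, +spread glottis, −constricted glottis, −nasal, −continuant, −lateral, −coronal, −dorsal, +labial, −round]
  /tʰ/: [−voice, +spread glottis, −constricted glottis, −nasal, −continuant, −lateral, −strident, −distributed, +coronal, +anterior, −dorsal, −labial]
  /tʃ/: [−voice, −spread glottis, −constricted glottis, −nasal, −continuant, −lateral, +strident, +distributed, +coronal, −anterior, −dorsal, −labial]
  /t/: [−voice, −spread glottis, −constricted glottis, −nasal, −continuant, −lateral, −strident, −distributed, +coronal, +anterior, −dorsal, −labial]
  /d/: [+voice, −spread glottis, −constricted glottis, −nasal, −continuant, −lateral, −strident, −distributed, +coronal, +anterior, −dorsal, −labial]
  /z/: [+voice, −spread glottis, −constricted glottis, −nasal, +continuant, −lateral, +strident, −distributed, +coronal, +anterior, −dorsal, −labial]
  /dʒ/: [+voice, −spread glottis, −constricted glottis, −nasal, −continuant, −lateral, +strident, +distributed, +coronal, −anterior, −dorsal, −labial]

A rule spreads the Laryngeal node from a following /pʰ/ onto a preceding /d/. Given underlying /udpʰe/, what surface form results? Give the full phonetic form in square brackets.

[utʰpʰe]

The Laryngeal node dominates the terminals [voice], [spread glottis], [constricted glottis].
After delinking /d/'s Laryngeal and linking /pʰ/'s, the affected terminals become [−voice], [+spread glottis], [−constricted glottis]; [nasal], [continuant], [lateral], … (outside Laryngeal) are retained from /d/.
This feature bundle is that of [tʰ], so /udpʰe/ surfaces as [utʰpʰe].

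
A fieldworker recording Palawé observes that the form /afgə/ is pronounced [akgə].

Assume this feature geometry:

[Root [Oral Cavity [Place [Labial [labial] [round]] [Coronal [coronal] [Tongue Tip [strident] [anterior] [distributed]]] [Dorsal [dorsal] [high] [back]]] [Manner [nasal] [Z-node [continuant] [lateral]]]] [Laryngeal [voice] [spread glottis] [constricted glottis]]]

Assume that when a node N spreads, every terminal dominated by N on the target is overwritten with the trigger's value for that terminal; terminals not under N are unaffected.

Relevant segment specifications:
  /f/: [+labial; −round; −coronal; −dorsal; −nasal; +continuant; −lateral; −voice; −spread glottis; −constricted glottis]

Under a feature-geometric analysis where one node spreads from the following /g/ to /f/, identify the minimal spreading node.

Comparing /f/ with its surface form [k], the features that change are [continuant], [labial], [round], [dorsal], [high], [back].
Tracing each changed feature up the tree, the paths first meet at Oral Cavity; any lower node misses at least one of them.
If Oral Cavity spreads, every terminal under it takes /g/'s value, producing [k] as observed.
Had Root spread, [voice] would have taken /g/'s value; it stays as in /f/, confirming the spreading constituent is exactly Oral Cavity.

Oral Cavity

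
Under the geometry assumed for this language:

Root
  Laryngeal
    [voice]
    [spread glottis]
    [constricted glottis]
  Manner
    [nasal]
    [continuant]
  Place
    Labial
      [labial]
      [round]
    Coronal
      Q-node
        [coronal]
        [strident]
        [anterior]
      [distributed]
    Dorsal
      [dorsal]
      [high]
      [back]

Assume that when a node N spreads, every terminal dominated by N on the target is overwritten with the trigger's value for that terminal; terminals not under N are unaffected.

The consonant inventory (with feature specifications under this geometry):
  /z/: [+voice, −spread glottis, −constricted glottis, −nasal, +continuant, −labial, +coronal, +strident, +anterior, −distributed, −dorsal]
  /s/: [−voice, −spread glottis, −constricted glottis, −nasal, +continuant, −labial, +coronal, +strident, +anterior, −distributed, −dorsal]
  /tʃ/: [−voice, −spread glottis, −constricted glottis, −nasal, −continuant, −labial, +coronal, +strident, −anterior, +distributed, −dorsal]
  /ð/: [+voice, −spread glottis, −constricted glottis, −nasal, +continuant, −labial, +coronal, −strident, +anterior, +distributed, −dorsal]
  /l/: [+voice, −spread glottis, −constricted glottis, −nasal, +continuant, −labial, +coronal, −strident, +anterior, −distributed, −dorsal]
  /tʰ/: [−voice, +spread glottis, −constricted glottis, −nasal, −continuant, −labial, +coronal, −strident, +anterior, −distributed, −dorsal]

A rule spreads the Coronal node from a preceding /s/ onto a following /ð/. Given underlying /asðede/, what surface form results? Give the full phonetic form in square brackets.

[aszede]

Coronal immediately or transitively dominates [coronal], [strident], [anterior], [distributed].
After delinking /ð/'s Coronal and linking /s/'s, the affected terminals become [+coronal], [+strident], [+anterior], [−distributed]; [voice], [spread glottis], [constricted glottis], … (outside Coronal) are retained from /ð/.
This feature bundle is that of [z], so /asðede/ surfaces as [aszede].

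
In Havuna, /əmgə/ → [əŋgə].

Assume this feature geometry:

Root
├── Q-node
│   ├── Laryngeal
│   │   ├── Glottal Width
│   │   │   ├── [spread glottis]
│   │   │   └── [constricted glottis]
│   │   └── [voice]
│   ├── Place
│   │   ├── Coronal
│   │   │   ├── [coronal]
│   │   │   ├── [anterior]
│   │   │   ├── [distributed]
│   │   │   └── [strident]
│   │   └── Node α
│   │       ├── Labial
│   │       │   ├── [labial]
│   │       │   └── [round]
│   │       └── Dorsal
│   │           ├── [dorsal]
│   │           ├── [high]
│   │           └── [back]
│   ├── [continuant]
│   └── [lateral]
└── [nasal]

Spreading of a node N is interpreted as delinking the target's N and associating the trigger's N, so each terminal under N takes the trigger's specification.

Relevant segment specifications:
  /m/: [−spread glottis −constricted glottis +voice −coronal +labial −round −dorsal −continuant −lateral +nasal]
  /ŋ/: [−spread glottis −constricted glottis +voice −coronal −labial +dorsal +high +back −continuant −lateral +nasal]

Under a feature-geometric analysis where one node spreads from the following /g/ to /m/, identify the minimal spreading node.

Node α

/m/ and [ŋ] differ in [labial], [round], [dorsal], [high], [back]; every other specified feature is identical.
The smallest constituent containing every changed terminal is Node α — each of its daughters lacks at least one of the affected features.
Delinking /m/'s Node α and associating /g/'s Node α gives precisely the feature bundle of [ŋ].
[nasal] stays as in /m/ although /g/ differs there, so no node dominating it spread; among the remaining candidates Node α is the lowest that derives the output.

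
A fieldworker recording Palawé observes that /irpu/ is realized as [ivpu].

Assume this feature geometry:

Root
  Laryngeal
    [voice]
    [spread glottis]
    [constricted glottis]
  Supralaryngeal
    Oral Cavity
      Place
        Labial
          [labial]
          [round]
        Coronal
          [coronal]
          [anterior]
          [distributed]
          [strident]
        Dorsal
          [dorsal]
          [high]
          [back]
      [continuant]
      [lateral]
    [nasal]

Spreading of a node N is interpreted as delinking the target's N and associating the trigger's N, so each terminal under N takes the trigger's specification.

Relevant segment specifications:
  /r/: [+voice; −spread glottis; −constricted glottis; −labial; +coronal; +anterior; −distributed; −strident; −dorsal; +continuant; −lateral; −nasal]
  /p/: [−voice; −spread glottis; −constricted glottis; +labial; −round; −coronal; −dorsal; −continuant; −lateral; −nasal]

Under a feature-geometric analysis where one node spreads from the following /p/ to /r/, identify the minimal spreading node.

/r/ and [v] differ in [labial], [round], [coronal], [anterior], [distributed], [strident]; every other specified feature is identical.
In this geometry the lowest node dominating all of them is Place: every daughter of Place dominates only a proper subset, so no lower node suffices.
If Place spreads, every terminal under it takes /p/'s value, producing [v] as observed.
Since [continuant] is preserved even though /p/ disagrees there, no node above Place spread.

Place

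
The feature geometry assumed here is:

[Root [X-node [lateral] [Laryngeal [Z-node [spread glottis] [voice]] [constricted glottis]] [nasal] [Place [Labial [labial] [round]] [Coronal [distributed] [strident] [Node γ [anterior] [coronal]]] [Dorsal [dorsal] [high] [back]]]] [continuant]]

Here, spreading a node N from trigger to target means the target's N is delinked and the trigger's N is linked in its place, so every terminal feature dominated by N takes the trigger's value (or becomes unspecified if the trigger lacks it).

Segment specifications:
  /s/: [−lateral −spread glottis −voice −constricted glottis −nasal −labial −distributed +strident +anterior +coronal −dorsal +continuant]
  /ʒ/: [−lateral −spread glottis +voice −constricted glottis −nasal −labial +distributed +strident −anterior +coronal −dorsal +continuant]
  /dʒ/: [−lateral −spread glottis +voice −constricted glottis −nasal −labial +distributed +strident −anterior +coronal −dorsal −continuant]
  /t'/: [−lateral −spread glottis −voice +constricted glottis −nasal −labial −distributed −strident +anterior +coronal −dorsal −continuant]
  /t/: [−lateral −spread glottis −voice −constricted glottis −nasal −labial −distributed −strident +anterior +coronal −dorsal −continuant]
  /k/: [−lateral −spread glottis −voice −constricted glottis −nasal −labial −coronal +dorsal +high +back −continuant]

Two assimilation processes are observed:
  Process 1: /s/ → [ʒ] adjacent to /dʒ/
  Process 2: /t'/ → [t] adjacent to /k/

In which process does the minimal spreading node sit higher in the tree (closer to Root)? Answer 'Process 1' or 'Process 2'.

Process 1

In Process 1, [voice], [anterior], [distributed] change, so the minimal spreading node is X-node at depth 1.
Process 2: the feature that changes is [constricted glottis]; the minimal node is [constricted glottis] (depth 3).
X-node (depth 1) sits above [constricted glottis] (depth 3), making Process 1 the one with the higher spreading node.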